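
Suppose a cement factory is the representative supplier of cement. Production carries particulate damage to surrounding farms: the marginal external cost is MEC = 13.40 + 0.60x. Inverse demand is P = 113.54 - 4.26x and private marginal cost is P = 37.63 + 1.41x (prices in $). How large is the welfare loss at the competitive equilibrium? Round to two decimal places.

Market equilibrium (private): 37.63 + 1.41x = 113.54 - 4.26x → x_m = 13.3880.
Social marginal cost = private MC + MEC = 51.03 + 2.01x.
Set SMC = demand: 51.03 + 2.01x = 113.54 - 4.26x → x* = 9.9697.
The loss is the area between SMC and demand from x* to x_m; with linear curves that's a triangle of height MEC(x_m).
DWL = ½ × 3.4183 × 21.4328 = 36.6319.

DWL = $36.63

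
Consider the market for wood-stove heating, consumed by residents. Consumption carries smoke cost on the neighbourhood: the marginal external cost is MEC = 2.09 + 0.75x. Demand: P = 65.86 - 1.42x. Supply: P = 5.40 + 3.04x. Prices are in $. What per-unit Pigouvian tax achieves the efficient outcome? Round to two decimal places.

tax = $10.49 per unit

Social marginal benefit = demand − MEC = 63.77 - 2.17x.
Set SMB = MC: 63.77 - 2.17x = 5.40 + 3.04x → x* = 11.2035.
The Pigouvian tax equals MEC at x*: 2.09 + 0.75×11.2035 = 10.4926.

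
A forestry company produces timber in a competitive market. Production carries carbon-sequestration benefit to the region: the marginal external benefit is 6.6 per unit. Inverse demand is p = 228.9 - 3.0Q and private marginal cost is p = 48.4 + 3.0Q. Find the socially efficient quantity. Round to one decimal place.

Social marginal cost = private MC − MEB = 41.8 + 3.0Q.
Set SMC = demand: 41.8 + 3.0Q = 228.9 - 3.0Q → Q* = 31.1833.

Q* = 31.2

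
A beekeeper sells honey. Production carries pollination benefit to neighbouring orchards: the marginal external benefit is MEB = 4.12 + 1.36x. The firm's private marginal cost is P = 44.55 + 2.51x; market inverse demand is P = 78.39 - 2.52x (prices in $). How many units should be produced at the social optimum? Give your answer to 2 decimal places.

x* = 10.34

Social marginal cost = private MC − MEB = 40.43 + 1.15x.
Set SMC = demand: 40.43 + 1.15x = 78.39 - 2.52x → x* = 10.3433.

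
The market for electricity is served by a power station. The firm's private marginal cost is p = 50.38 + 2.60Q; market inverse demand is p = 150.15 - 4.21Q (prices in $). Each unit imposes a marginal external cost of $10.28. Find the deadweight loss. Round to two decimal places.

DWL = $7.76

Market equilibrium (private): 50.38 + 2.60Q = 150.15 - 4.21Q → Q_m = 14.6505.
Social marginal cost = private MC + MEC = 60.66 + 2.60Q.
Set SMC = demand: 60.66 + 2.60Q = 150.15 - 4.21Q → Q* = 13.1410.
Between Q* and Q_m the wedge SMC − demand runs linearly from 0 to MEC(Q_m), so the loss is a triangle.
DWL = ½ × 1.5095 × 10.2800 = 7.7588.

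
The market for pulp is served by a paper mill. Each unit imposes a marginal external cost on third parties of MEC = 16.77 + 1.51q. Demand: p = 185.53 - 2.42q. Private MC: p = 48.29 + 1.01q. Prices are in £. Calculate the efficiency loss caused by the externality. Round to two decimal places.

DWL = £603.03

Market equilibrium (private): 48.29 + 1.01q = 185.53 - 2.42q → q_m = 40.0117.
Social marginal cost = private MC + MEC = 65.06 + 2.52q.
Set SMC = demand: 65.06 + 2.52q = 185.53 - 2.42q → q* = 24.3866.
Between q* and q_m the wedge SMC − demand runs linearly from 0 to MEC(q_m), so the loss is a triangle.
DWL = ½ × 15.6251 × 77.1876 = 603.0320.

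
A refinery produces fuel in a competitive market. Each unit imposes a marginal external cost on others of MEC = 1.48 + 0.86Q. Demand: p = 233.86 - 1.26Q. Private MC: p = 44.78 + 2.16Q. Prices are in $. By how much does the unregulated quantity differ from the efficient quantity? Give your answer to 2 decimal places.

Market equilibrium (private): 44.78 + 2.16Q = 233.86 - 1.26Q → Q_m = 55.2865.
Social marginal cost = private MC + MEC = 46.26 + 3.02Q.
Set SMC = demand: 46.26 + 3.02Q = 233.86 - 1.26Q → Q* = 43.8318.
Gap = |55.2865 − 43.8318| = 11.4547.

11.45 units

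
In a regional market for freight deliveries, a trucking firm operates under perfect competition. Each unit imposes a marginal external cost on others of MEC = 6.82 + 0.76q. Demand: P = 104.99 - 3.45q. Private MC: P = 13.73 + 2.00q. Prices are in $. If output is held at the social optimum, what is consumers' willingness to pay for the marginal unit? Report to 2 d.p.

Social marginal cost = private MC + MEC = 20.55 + 2.76q.
Set SMC = demand: 20.55 + 2.76q = 104.99 - 3.45q → q* = 13.5974.
Consumer price on the demand curve at q*: 104.99 − 3.45×13.5974 = 58.0790.

P = $58.08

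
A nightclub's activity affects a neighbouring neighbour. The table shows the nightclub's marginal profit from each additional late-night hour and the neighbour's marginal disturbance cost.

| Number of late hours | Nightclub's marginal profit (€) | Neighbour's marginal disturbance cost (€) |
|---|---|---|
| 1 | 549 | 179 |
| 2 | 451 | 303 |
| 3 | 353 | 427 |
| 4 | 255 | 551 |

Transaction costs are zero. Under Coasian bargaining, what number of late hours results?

2

Bargaining reaches the level where marginal profit last exceeds marginal disturbance cost.
That holds through level 2 (451 ≥ 303) but not at 3 (353 < 427).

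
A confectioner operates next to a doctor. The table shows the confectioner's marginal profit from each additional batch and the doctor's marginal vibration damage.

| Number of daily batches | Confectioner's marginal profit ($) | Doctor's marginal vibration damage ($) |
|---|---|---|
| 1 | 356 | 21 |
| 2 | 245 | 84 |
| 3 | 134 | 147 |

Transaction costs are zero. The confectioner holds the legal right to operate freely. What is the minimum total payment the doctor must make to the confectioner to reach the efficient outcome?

Left alone the confectioner would choose level 3 (marginal profit stays positive).
Efficient level: k* = 2 (marginal profit ≥ marginal vibration damage through 2).
The doctor must at least cover the confectioner's forgone profit from cutting 3→2: 134 = 134.

$134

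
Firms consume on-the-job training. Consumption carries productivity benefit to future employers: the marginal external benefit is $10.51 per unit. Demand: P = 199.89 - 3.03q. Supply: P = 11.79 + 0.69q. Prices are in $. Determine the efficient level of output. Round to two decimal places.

q* = 53.39

Social marginal benefit = demand + MEB = 210.40 - 3.03q.
Set SMB = MC: 210.40 - 3.03q = 11.79 + 0.69q → q* = 53.3898.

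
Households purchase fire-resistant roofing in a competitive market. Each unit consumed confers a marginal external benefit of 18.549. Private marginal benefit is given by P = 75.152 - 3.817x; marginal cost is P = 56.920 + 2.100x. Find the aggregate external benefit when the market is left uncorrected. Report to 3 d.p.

Market equilibrium (private): 56.920 + 2.100x = 75.152 - 3.817x → x_m = 3.0813.
Total external benefit = MEB × x_m = 18.549 × 3.0813 = 57.1550.

57.155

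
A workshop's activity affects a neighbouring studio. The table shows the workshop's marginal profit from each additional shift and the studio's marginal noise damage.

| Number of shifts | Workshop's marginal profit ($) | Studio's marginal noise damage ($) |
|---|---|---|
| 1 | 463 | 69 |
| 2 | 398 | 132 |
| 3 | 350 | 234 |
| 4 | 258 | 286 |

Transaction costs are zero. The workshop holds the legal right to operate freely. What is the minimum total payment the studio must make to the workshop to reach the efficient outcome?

Left alone the workshop would choose level 4 (marginal profit stays positive).
Efficient level: k* = 3 (marginal profit ≥ marginal noise damage through 3).
The studio must at least cover the workshop's forgone profit from cutting 4→3: 258 = 258.

$258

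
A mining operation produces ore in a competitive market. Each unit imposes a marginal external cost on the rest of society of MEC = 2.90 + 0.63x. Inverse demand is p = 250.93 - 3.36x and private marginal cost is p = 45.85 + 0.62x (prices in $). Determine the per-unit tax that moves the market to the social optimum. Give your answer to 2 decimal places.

tax = $30.53 per unit

Social marginal cost = private MC + MEC = 48.75 + 1.25x.
Set SMC = demand: 48.75 + 1.25x = 250.93 - 3.36x → x* = 43.8568.
The Pigouvian tax equals MEC at x*: 2.90 + 0.63×43.8568 = 30.5298.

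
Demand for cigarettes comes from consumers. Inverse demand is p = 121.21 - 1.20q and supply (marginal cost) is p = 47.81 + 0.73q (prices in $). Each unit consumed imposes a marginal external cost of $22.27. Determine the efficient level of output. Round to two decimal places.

Social marginal benefit = demand − MEC = 98.94 - 1.20q.
Set SMB = MC: 98.94 - 1.20q = 47.81 + 0.73q → q* = 26.4922.

q* = 26.49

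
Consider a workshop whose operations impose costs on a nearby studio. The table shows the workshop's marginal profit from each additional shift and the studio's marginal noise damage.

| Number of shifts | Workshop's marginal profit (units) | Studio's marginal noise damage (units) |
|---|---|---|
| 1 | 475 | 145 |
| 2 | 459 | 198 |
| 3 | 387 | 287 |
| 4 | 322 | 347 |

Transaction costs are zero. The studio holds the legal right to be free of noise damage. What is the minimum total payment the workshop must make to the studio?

Efficient level: marginal profit ≥ marginal noise damage through level 3, so k* = 3.
With the studio holding the right, the workshop must at least compensate total damage at k*: 145 + 198 + 287 = 630.

630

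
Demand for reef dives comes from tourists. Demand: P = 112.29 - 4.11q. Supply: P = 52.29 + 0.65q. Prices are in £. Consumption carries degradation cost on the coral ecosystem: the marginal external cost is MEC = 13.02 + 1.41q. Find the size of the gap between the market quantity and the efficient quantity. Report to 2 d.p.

Market equilibrium (private): 52.29 + 0.65q = 112.29 - 4.11q → q_m = 12.6050.
Social marginal benefit = demand − MEC = 99.27 - 5.52q.
Set SMB = MC: 99.27 - 5.52q = 52.29 + 0.65q → q* = 7.6143.
Gap = |12.6050 − 7.6143| = 4.9907.

4.99 units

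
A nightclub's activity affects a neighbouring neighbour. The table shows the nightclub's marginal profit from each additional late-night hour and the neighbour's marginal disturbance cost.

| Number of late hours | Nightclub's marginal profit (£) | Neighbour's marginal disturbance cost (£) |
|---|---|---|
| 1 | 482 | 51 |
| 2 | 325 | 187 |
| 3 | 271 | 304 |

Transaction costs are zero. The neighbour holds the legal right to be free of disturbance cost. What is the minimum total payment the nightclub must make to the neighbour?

£238

Efficient level: marginal profit ≥ marginal disturbance cost through level 2, so k* = 2.
With the neighbour holding the right, the nightclub must at least compensate total damage at k*: 51 + 187 = 238.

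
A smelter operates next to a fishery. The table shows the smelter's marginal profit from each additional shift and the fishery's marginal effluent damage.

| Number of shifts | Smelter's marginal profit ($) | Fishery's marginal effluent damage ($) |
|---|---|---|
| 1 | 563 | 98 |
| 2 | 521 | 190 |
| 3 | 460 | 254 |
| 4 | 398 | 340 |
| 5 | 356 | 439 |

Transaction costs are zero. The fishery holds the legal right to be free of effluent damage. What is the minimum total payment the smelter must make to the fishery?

Efficient level: marginal profit ≥ marginal effluent damage through level 4, so k* = 4.
With the fishery holding the right, the smelter must at least compensate total damage at k*: 98 + 190 + 254 + 340 = 882.

$882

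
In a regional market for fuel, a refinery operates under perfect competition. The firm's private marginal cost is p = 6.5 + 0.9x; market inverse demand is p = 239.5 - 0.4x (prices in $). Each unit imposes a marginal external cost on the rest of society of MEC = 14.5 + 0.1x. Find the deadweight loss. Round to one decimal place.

DWL = $375.4

Market equilibrium (private): 6.5 + 0.9x = 239.5 - 0.4x → x_m = 179.2308.
Social marginal cost = private MC + MEC = 21.0 + x.
Set SMC = demand: 21.0 + x = 239.5 - 0.4x → x* = 156.0714.
The welfare-loss triangle has base |x_m − x*| and height MEC(x_m) (the vertical gap between SMC and demand is zero at x* and MEC at x_m).
DWL = ½ × 23.1594 × 32.4231 = 375.4498.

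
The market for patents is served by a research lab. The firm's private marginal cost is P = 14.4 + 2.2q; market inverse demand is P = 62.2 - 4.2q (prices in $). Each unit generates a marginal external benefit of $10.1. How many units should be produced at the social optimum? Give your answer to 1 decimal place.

q* = 9.0

Social marginal cost = private MC − MEB = 4.3 + 2.2q.
Set SMC = demand: 4.3 + 2.2q = 62.2 - 4.2q → q* = 9.0469.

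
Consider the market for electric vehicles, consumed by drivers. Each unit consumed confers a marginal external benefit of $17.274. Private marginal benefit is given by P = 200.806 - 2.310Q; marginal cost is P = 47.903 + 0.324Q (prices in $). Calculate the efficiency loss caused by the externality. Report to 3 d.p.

DWL = $56.642

Market equilibrium (private): 47.903 + 0.324Q = 200.806 - 2.310Q → Q_m = 58.0497.
Social marginal benefit = demand + MEB = 218.080 - 2.310Q.
Set SMB = MC: 218.080 - 2.310Q = 47.903 + 0.324Q → Q* = 64.6078.
Height of the DWL triangle at Q_m is SMB(Q_m) − MC(Q_m) = MEB(Q_m) = 17.2740.
DWL = ½ × 6.5581 × 17.2740 = 56.6423.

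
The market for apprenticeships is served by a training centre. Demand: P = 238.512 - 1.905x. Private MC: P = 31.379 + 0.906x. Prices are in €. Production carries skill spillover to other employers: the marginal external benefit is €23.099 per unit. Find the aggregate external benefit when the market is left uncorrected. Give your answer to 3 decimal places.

€1702.087

Market equilibrium (private): 31.379 + 0.906x = 238.512 - 1.905x → x_m = 73.6866.
Total external benefit = MEB × x_m = 23.099 × 73.6866 = 1702.0868.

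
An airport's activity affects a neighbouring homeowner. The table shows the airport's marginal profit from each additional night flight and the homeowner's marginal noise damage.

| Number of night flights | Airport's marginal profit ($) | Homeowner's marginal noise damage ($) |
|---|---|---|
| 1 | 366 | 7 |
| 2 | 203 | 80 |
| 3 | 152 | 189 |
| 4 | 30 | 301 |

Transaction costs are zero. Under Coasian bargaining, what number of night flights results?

Bargaining reaches the level where marginal profit last exceeds marginal noise damage.
That holds through level 2 (203 ≥ 80) but not at 3 (152 < 189).

2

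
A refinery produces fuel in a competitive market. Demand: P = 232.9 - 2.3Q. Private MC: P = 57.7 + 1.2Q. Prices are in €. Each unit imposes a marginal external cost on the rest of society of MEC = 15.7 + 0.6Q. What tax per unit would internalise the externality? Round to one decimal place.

tax = €39.0 per unit

Social marginal cost = private MC + MEC = 73.4 + 1.8Q.
Set SMC = demand: 73.4 + 1.8Q = 232.9 - 2.3Q → Q* = 38.9024.
The Pigouvian tax equals MEC at Q*: 15.7 + 0.6×38.9024 = 39.0414.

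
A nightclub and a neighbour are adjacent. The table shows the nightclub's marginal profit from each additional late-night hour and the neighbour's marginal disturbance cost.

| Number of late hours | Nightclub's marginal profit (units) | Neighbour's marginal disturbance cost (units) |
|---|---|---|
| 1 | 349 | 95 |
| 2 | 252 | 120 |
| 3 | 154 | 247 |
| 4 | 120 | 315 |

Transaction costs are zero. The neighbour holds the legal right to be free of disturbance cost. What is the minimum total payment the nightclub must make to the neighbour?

Efficient level: marginal profit ≥ marginal disturbance cost through level 2, so k* = 2.
With the neighbour holding the right, the nightclub must at least compensate total damage at k*: 95 + 120 = 215.

215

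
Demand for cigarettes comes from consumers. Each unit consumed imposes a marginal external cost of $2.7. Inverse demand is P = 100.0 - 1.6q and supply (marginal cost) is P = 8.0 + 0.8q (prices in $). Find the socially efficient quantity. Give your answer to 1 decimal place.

q* = 37.2

Social marginal benefit = demand − MEC = 97.3 - 1.6q.
Set SMB = MC: 97.3 - 1.6q = 8.0 + 0.8q → q* = 37.2083.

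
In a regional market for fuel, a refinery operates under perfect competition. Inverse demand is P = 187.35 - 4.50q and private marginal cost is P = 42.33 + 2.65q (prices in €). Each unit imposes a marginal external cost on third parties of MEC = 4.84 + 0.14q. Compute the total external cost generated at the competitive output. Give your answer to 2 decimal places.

€126.96

Market equilibrium (private): 42.33 + 2.65q = 187.35 - 4.50q → q_m = 20.2825.
Total external cost = ∫₀^{q_m} (4.84 + 0.14q) dq = 4.84×20.2825 + ½×0.14×20.2825² = 126.9639.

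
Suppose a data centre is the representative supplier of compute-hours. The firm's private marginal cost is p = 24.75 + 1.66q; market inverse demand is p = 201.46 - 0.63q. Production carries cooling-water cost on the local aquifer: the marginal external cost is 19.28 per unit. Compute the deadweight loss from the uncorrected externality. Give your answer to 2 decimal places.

Market equilibrium (private): 24.75 + 1.66q = 201.46 - 0.63q → q_m = 77.1659.
Social marginal cost = private MC + MEC = 44.03 + 1.66q.
Set SMC = demand: 44.03 + 1.66q = 201.46 - 0.63q → q* = 68.7467.
Height of the DWL triangle at q_m is SMC(q_m) − demand(q_m) = MEC(q_m) = 19.2800.
DWL = ½ × 8.4192 × 19.2800 = 81.1611.

DWL = 81.16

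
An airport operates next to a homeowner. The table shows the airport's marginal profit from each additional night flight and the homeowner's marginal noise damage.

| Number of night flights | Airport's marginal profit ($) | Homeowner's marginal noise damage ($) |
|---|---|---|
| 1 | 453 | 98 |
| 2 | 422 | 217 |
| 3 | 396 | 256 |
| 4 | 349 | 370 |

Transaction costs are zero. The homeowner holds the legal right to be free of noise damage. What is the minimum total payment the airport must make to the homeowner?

Efficient level: marginal profit ≥ marginal noise damage through level 3, so k* = 3.
With the homeowner holding the right, the airport must at least compensate total damage at k*: 98 + 217 + 256 = 571.

$571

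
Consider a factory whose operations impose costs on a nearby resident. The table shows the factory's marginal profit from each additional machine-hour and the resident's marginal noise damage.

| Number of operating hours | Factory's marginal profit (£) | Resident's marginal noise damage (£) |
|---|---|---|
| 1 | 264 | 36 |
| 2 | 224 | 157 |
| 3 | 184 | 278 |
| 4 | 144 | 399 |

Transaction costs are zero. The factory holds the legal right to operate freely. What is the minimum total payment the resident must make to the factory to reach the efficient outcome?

£328

Left alone the factory would choose level 4 (marginal profit stays positive).
Efficient level: k* = 2 (marginal profit ≥ marginal noise damage through 2).
The resident must at least cover the factory's forgone profit from cutting 4→2: 184 + 144 = 328.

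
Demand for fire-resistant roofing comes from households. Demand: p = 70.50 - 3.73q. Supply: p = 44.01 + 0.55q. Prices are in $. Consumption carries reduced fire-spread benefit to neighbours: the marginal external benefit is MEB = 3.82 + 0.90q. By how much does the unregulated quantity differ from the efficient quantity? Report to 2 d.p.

2.78 units

Market equilibrium (private): 44.01 + 0.55q = 70.50 - 3.73q → q_m = 6.1893.
Social marginal benefit = demand + MEB = 74.32 - 2.83q.
Set SMB = MC: 74.32 - 2.83q = 44.01 + 0.55q → q* = 8.9675.
Gap = |6.1893 − 8.9675| = 2.7782.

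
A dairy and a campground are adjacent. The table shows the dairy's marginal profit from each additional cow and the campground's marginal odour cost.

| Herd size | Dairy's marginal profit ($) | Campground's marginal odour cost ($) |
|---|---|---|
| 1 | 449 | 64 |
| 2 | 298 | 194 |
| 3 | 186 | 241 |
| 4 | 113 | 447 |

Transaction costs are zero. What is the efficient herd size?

2

Bargaining reaches the level where marginal profit last exceeds marginal odour cost.
That holds through level 2 (298 ≥ 194) but not at 3 (186 < 241).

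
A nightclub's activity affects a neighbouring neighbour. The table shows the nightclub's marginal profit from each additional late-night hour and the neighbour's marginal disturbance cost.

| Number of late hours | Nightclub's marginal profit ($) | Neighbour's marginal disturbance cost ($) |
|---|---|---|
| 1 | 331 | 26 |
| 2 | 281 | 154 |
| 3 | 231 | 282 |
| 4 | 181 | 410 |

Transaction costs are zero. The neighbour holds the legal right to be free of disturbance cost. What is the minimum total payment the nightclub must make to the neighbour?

Efficient level: marginal profit ≥ marginal disturbance cost through level 2, so k* = 2.
With the neighbour holding the right, the nightclub must at least compensate total damage at k*: 26 + 154 = 180.

$180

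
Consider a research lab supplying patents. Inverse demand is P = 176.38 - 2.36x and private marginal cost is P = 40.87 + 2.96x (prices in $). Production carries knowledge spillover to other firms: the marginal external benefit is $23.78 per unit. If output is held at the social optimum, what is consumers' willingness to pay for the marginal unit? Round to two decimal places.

P = $105.72

Social marginal cost = private MC − MEB = 17.09 + 2.96x.
Set SMC = demand: 17.09 + 2.96x = 176.38 - 2.36x → x* = 29.9417.
Consumer price on the demand curve at x*: 176.38 − 2.36×29.9417 = 105.7176.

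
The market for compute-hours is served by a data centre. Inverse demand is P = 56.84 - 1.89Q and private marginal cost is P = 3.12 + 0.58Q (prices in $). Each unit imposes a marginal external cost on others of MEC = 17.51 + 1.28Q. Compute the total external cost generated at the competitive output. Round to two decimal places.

Market equilibrium (private): 3.12 + 0.58Q = 56.84 - 1.89Q → Q_m = 21.7490.
Total external cost = ∫₀^{Q_m} (17.51 + 1.28Q) dQ = 17.51×21.7490 + ½×1.28×21.7490² = 683.5572.

$683.56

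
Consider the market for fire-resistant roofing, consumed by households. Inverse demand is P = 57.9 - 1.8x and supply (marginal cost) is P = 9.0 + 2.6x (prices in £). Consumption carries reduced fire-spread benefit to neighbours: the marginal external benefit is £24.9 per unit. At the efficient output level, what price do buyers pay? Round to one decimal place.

Social marginal benefit = demand + MEB = 82.8 - 1.8x.
Set SMB = MC: 82.8 - 1.8x = 9.0 + 2.6x → x* = 16.7727.
Consumer price on the demand curve at x*: 57.9 − 1.8×16.7727 = 27.7091.

P = £27.7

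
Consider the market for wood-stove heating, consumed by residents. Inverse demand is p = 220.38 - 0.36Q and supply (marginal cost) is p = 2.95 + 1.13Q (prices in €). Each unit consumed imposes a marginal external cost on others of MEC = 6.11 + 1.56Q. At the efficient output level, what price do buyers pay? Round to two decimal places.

P = €195.44

Social marginal benefit = demand − MEC = 214.27 - 1.92Q.
Set SMB = MC: 214.27 - 1.92Q = 2.95 + 1.13Q → Q* = 69.2852.
Consumer price on the demand curve at Q*: 220.38 − 0.36×69.2852 = 195.4373.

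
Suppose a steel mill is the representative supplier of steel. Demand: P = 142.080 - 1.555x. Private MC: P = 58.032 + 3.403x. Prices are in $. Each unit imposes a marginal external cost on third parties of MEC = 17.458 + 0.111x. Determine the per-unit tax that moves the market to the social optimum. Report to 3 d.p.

tax = $18.916 per unit

Social marginal cost = private MC + MEC = 75.490 + 3.514x.
Set SMC = demand: 75.490 + 3.514x = 142.080 - 1.555x → x* = 13.1367.
The Pigouvian tax equals MEC at x*: 17.458 + 0.111×13.1367 = 18.9162.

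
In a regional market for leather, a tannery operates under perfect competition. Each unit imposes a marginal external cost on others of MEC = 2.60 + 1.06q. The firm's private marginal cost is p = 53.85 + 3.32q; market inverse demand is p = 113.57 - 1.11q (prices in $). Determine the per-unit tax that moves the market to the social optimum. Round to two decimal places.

Social marginal cost = private MC + MEC = 56.45 + 4.38q.
Set SMC = demand: 56.45 + 4.38q = 113.57 - 1.11q → q* = 10.4044.
The Pigouvian tax equals MEC at q*: 2.60 + 1.06×10.4044 = 13.6287.

tax = $13.63 per unit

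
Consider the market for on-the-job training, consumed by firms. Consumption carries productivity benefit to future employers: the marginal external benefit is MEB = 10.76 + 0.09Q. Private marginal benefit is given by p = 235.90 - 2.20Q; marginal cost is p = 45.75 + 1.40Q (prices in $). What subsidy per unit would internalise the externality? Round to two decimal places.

Social marginal benefit = demand + MEB = 246.66 - 2.11Q.
Set SMB = MC: 246.66 - 2.11Q = 45.75 + 1.40Q → Q* = 57.2393.
The Pigouvian subsidy equals MEB at Q*: 10.76 + 0.09×57.2393 = 15.9115.

subsidy = $15.91 per unit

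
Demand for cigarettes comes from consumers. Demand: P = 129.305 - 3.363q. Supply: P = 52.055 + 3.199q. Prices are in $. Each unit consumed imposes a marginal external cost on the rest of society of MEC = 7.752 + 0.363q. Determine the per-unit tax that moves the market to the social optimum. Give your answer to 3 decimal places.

tax = $11.395 per unit

Social marginal benefit = demand − MEC = 121.553 - 3.726q.
Set SMB = MC: 121.553 - 3.726q = 52.055 + 3.199q → q* = 10.0358.
The Pigouvian tax equals MEC at q*: 7.752 + 0.363×10.0358 = 11.3950.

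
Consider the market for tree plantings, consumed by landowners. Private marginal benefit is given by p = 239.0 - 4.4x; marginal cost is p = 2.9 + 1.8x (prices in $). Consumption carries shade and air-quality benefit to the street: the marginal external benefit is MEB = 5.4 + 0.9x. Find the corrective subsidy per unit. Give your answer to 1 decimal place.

Social marginal benefit = demand + MEB = 244.4 - 3.5x.
Set SMB = MC: 244.4 - 3.5x = 2.9 + 1.8x → x* = 45.5660.
The Pigouvian subsidy equals MEB at x*: 5.4 + 0.9×45.5660 = 46.4094.

subsidy = $46.4 per unit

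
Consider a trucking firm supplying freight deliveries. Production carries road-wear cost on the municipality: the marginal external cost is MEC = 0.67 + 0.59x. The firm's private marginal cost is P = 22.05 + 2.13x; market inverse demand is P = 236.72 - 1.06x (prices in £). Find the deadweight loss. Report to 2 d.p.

Market equilibrium (private): 22.05 + 2.13x = 236.72 - 1.06x → x_m = 67.2947.
Social marginal cost = private MC + MEC = 22.72 + 2.72x.
Set SMC = demand: 22.72 + 2.72x = 236.72 - 1.06x → x* = 56.6138.
The welfare-loss triangle has base |x_m − x*| and height MEC(x_m) (the vertical gap between SMC and demand is zero at x* and MEC at x_m).
DWL = ½ × 10.6809 × 40.3739 = 215.6148.

DWL = £215.61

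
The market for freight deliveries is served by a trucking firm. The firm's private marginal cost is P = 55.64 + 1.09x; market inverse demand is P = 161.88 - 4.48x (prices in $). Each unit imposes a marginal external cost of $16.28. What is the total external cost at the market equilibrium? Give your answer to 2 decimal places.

$310.52

Market equilibrium (private): 55.64 + 1.09x = 161.88 - 4.48x → x_m = 19.0736.
Total external cost = MEC × x_m = 16.28 × 19.0736 = 310.5182.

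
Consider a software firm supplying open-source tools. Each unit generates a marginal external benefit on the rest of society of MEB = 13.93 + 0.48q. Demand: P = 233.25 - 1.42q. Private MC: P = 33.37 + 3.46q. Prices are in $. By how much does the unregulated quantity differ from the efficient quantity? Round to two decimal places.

Market equilibrium (private): 33.37 + 3.46q = 233.25 - 1.42q → q_m = 40.9590.
Social marginal cost = private MC − MEB = 19.44 + 2.98q.
Set SMC = demand: 19.44 + 2.98q = 233.25 - 1.42q → q* = 48.5932.
Gap = |40.9590 − 48.5932| = 7.6342.

7.63 units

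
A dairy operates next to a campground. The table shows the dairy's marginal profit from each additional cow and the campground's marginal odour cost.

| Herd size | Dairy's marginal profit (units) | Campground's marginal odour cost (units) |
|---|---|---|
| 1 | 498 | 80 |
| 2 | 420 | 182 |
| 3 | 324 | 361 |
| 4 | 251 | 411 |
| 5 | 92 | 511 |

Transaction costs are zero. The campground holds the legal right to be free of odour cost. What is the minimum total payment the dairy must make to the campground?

Efficient level: marginal profit ≥ marginal odour cost through level 2, so k* = 2.
With the campground holding the right, the dairy must at least compensate total damage at k*: 80 + 182 = 262.

262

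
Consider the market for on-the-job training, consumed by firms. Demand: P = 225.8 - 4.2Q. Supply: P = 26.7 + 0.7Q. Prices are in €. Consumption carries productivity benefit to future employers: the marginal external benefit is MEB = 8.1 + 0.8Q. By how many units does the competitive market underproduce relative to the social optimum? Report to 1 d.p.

Market equilibrium (private): 26.7 + 0.7Q = 225.8 - 4.2Q → Q_m = 40.6327.
Social marginal benefit = demand + MEB = 233.9 - 3.4Q.
Set SMB = MC: 233.9 - 3.4Q = 26.7 + 0.7Q → Q* = 50.5366.
Gap = |40.6327 − 50.5366| = 9.9039.

9.9 units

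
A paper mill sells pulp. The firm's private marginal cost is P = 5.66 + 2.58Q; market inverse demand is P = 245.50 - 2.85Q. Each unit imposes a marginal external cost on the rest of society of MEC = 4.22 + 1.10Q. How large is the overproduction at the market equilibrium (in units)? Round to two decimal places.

Market equilibrium (private): 5.66 + 2.58Q = 245.50 - 2.85Q → Q_m = 44.1694.
Social marginal cost = private MC + MEC = 9.88 + 3.68Q.
Set SMC = demand: 9.88 + 3.68Q = 245.50 - 2.85Q → Q* = 36.0827.
Gap = |44.1694 − 36.0827| = 8.0867.

8.09 units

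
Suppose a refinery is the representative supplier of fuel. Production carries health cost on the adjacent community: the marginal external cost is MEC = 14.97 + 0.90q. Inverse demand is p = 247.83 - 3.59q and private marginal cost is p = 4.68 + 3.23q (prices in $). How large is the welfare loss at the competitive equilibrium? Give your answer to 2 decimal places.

Market equilibrium (private): 4.68 + 3.23q = 247.83 - 3.59q → q_m = 35.6525.
Social marginal cost = private MC + MEC = 19.65 + 4.13q.
Set SMC = demand: 19.65 + 4.13q = 247.83 - 3.59q → q* = 29.5570.
The welfare-loss triangle has base |q_m − q*| and height MEC(q_m) (the vertical gap between SMC and demand is zero at q* and MEC at q_m).
DWL = ½ × 6.0955 × 47.0572 = 143.4186.

DWL = $143.42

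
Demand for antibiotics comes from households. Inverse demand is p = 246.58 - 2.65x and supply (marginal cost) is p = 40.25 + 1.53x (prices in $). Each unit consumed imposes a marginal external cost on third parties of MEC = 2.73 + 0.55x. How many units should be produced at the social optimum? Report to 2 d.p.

Social marginal benefit = demand − MEC = 243.85 - 3.20x.
Set SMB = MC: 243.85 - 3.20x = 40.25 + 1.53x → x* = 43.0444.

x* = 43.04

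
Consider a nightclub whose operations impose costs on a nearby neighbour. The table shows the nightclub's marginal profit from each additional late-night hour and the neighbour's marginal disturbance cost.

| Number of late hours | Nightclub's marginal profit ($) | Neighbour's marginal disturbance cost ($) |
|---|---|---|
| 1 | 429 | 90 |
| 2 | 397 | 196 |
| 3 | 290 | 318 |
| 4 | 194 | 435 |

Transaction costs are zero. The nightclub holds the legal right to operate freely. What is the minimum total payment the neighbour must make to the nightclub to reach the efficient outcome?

$484

Left alone the nightclub would choose level 4 (marginal profit stays positive).
Efficient level: k* = 2 (marginal profit ≥ marginal disturbance cost through 2).
The neighbour must at least cover the nightclub's forgone profit from cutting 4→2: 290 + 194 = 484.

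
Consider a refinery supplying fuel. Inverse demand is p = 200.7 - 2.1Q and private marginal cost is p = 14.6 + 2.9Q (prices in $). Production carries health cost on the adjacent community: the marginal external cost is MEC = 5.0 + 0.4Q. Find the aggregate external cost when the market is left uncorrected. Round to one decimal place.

Market equilibrium (private): 14.6 + 2.9Q = 200.7 - 2.1Q → Q_m = 37.2200.
Total external cost = ∫₀^{Q_m} (5.0 + 0.4Q) dQ = 5.0×37.2200 + ½×0.4×37.2200² = 463.1657.

$463.2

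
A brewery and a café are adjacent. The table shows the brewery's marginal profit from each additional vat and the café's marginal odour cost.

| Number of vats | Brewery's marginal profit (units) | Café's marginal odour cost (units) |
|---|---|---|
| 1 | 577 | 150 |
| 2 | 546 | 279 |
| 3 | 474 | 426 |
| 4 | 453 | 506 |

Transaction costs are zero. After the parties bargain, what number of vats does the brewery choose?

3

Bargaining reaches the level where marginal profit last exceeds marginal odour cost.
That holds through level 3 (474 ≥ 426) but not at 4 (453 < 506).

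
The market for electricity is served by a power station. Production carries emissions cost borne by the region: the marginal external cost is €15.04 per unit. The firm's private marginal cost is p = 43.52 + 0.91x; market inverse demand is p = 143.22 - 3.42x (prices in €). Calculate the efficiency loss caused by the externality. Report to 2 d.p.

DWL = €26.12

Market equilibrium (private): 43.52 + 0.91x = 143.22 - 3.42x → x_m = 23.0254.
Social marginal cost = private MC + MEC = 58.56 + 0.91x.
Set SMC = demand: 58.56 + 0.91x = 143.22 - 3.42x → x* = 19.5520.
Height of the DWL triangle at x_m is SMC(x_m) − demand(x_m) = MEC(x_m) = 15.0400.
DWL = ½ × 3.4734 × 15.0400 = 26.1200.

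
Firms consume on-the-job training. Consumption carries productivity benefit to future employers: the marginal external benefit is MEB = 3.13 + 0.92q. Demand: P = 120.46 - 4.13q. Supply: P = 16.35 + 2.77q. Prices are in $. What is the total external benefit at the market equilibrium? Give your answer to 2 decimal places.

Market equilibrium (private): 16.35 + 2.77q = 120.46 - 4.13q → q_m = 15.0884.
Total external benefit = ∫₀^{q_m} (3.13 + 0.92q) dq = 3.13×15.0884 + ½×0.92×15.0884² = 151.9502.

$151.95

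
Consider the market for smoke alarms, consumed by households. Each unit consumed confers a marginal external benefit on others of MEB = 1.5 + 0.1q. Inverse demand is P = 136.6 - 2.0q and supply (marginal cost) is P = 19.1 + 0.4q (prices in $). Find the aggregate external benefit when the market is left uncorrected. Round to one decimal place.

Market equilibrium (private): 19.1 + 0.4q = 136.6 - 2.0q → q_m = 48.9583.
Total external benefit = ∫₀^{q_m} (1.5 + 0.1q) dq = 1.5×48.9583 + ½×0.1×48.9583² = 193.2832.

$193.3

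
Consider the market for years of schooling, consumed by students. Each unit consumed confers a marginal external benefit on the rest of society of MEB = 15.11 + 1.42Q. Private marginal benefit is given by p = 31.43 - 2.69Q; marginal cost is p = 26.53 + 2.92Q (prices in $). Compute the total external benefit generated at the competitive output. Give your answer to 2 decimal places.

$13.74

Market equilibrium (private): 26.53 + 2.92Q = 31.43 - 2.69Q → Q_m = 0.8734.
Total external benefit = ∫₀^{Q_m} (15.11 + 1.42Q) dQ = 15.11×0.8734 + ½×1.42×0.8734² = 13.7387.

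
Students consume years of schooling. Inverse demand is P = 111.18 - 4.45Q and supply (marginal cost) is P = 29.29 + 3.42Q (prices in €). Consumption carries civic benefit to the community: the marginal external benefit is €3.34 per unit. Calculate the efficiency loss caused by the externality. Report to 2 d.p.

DWL = €0.71

Market equilibrium (private): 29.29 + 3.42Q = 111.18 - 4.45Q → Q_m = 10.4053.
Social marginal benefit = demand + MEB = 114.52 - 4.45Q.
Set SMB = MC: 114.52 - 4.45Q = 29.29 + 3.42Q → Q* = 10.8297.
The loss is the area between SMB and MC from Q* to Q_m; with linear curves that's a triangle of height MEB(Q_m).
DWL = ½ × 0.4244 × 3.3400 = 0.7087.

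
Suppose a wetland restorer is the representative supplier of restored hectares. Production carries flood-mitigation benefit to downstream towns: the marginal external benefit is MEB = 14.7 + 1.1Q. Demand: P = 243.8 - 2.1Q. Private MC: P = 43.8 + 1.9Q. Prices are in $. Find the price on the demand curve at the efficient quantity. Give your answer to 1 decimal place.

Social marginal cost = private MC − MEB = 29.1 + 0.8Q.
Set SMC = demand: 29.1 + 0.8Q = 243.8 - 2.1Q → Q* = 74.0345.
Consumer price on the demand curve at Q*: 243.8 − 2.1×74.0345 = 88.3276.

P = $88.3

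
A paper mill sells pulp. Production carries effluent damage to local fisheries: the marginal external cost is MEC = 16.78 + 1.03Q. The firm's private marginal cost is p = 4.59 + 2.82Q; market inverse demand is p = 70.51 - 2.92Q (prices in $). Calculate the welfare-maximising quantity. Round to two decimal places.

Q* = 7.26

Social marginal cost = private MC + MEC = 21.37 + 3.85Q.
Set SMC = demand: 21.37 + 3.85Q = 70.51 - 2.92Q → Q* = 7.2585.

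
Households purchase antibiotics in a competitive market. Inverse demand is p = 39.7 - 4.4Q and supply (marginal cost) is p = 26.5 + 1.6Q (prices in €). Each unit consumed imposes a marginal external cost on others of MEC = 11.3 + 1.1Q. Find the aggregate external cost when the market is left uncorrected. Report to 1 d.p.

€27.5

Market equilibrium (private): 26.5 + 1.6Q = 39.7 - 4.4Q → Q_m = 2.2000.
Total external cost = ∫₀^{Q_m} (11.3 + 1.1Q) dQ = 11.3×2.2000 + ½×1.1×2.2000² = 27.5220.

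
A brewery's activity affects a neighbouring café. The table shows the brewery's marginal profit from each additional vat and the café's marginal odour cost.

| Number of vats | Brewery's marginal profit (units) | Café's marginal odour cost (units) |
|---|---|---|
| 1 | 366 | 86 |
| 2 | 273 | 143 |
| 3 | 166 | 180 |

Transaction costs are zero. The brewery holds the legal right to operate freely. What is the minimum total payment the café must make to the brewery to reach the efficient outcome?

Left alone the brewery would choose level 3 (marginal profit stays positive).
Efficient level: k* = 2 (marginal profit ≥ marginal odour cost through 2).
The café must at least cover the brewery's forgone profit from cutting 3→2: 166 = 166.

166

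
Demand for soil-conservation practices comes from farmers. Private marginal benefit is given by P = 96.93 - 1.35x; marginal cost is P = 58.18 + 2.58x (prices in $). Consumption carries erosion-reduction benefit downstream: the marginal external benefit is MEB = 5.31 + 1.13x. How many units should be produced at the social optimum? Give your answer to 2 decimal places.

x* = 15.74

Social marginal benefit = demand + MEB = 102.24 - 0.22x.
Set SMB = MC: 102.24 - 0.22x = 58.18 + 2.58x → x* = 15.7357.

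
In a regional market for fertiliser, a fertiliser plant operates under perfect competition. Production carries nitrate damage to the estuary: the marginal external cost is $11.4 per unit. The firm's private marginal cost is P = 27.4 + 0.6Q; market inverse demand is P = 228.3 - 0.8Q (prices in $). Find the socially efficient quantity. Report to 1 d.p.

Social marginal cost = private MC + MEC = 38.8 + 0.6Q.
Set SMC = demand: 38.8 + 0.6Q = 228.3 - 0.8Q → Q* = 135.3571.

Q* = 135.4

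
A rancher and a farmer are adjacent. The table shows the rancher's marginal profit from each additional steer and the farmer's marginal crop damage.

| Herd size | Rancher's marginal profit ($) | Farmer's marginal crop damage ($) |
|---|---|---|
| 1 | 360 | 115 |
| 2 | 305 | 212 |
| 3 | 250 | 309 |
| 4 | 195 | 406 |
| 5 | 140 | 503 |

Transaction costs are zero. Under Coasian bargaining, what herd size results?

2

Bargaining reaches the level where marginal profit last exceeds marginal crop damage.
That holds through level 2 (305 ≥ 212) but not at 3 (250 < 309).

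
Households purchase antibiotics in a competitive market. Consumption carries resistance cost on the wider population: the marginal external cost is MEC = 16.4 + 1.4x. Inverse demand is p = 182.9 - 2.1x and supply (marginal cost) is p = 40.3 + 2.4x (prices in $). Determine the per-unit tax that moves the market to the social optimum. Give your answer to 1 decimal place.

tax = $46.3 per unit

Social marginal benefit = demand − MEC = 166.5 - 3.5x.
Set SMB = MC: 166.5 - 3.5x = 40.3 + 2.4x → x* = 21.3898.
The Pigouvian tax equals MEC at x*: 16.4 + 1.4×21.3898 = 46.3457.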